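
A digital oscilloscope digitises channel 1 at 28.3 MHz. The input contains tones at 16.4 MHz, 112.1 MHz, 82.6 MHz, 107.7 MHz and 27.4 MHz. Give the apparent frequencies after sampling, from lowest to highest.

0.9 MHz, 1.1 MHz, 2.3 MHz, 5.5 MHz, 11.9 MHz

fs/2 = 14.15 MHz.
16.4 MHz > fs/2 = 14.15 MHz, folds to fs − 16.4 MHz = 11.9 MHz.
112.1 MHz mod fs = 27.2 MHz.
27.2 MHz > fs/2 = 14.15 MHz, folds to fs − 27.2 MHz = 1.1 MHz.
82.6 MHz mod fs = 26 MHz.
26 MHz > fs/2 = 14.15 MHz, folds to fs − 26 MHz = 2.3 MHz.
107.7 MHz mod fs = 22.8 MHz.
22.8 MHz > fs/2 = 14.15 MHz, folds to fs − 22.8 MHz = 5.5 MHz.
27.4 MHz > fs/2 = 14.15 MHz, folds to fs − 27.4 MHz = 0.9 MHz.
Distinct values: {0.9 MHz, 1.1 MHz, 2.3 MHz, 5.5 MHz, 11.9 MHz}.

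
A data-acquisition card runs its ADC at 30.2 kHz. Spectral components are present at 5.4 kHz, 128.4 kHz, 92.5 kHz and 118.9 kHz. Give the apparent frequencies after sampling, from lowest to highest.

1.9 kHz, 5.4 kHz, 7.6 kHz

fs/2 = 15.1 kHz.
5.4 kHz ≤ fs/2 = 15.1 kHz, passes unchanged.
128.4 kHz mod fs = 7.6 kHz.
7.6 kHz ≤ fs/2 = 15.1 kHz, appears at 7.6 kHz.
92.5 kHz mod fs = 1.9 kHz.
1.9 kHz ≤ fs/2 = 15.1 kHz, appears at 1.9 kHz.
118.9 kHz mod fs = 28.3 kHz.
28.3 kHz > fs/2 = 15.1 kHz, folds to fs − 28.3 kHz = 1.9 kHz.
Distinct values: {1.9 kHz, 5.4 kHz, 7.6 kHz}.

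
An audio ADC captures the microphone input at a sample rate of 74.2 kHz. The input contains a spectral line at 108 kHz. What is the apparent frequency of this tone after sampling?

33.8 kHz

108 kHz mod fs = 33.8 kHz.
33.8 kHz ≤ fs/2 = 37.1 kHz, appears at 33.8 kHz.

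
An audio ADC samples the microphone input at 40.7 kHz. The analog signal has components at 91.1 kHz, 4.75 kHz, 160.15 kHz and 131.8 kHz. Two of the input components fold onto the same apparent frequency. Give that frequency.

fs/2 = 20.35 kHz.
91.1 kHz mod fs = 9.7 kHz.
9.7 kHz ≤ fs/2 = 20.35 kHz, appears at 9.7 kHz.
4.75 kHz ≤ fs/2 = 20.35 kHz, passes unchanged.
160.15 kHz mod fs = 38.05 kHz.
38.05 kHz > fs/2 = 20.35 kHz, folds to fs − 38.05 kHz = 2.65 kHz.
131.8 kHz mod fs = 9.7 kHz.
9.7 kHz ≤ fs/2 = 20.35 kHz, appears at 9.7 kHz.
91.1 kHz and 131.8 kHz both map to 9.7 kHz.

9.7 kHz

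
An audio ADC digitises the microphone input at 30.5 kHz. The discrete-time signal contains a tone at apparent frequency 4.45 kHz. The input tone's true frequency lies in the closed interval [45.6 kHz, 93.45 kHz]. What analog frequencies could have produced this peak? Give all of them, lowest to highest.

Frequencies that alias to 4.45 kHz are k·fs ± 4.45 kHz for integer k ≥ 0.
k=0: 4.45 kHz.
k=1: 26.05 kHz, 34.95 kHz.
k=2: 56.55 kHz, 65.45 kHz.
k=3: 87.05 kHz, 95.95 kHz.
k=4: 117.55 kHz, 126.45 kHz.
Within [45.6 kHz, 93.45 kHz]: 56.55 kHz, 65.45 kHz, 87.05 kHz.

56.55 kHz, 65.45 kHz, 87.05 kHz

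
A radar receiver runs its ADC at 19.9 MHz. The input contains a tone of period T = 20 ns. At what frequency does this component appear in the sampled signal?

T = 20 ns → f = 1/T = 50 MHz.
50 MHz mod fs = 10.2 MHz.
10.2 MHz > fs/2 = 9.95 MHz, folds to fs − 10.2 MHz = 9.7 MHz.

9.7 MHz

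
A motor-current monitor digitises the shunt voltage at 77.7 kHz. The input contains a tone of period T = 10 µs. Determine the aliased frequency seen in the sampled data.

T = 10 µs → f = 1/T = 100 kHz.
100 kHz mod fs = 22.3 kHz.
22.3 kHz ≤ fs/2 = 38.85 kHz, appears at 22.3 kHz.

22.3 kHz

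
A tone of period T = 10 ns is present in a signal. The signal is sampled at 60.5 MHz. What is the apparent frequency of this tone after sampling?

T = 10 ns → f = 1/T = 100 MHz.
100 MHz mod fs = 39.5 MHz.
39.5 MHz > fs/2 = 30.25 MHz, folds to fs − 39.5 MHz = 21 MHz.

21 MHz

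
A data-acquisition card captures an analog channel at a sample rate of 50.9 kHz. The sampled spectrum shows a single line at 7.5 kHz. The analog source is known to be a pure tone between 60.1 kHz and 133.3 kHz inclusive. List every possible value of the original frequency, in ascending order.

94.3 kHz, 109.3 kHz

Frequencies that alias to 7.5 kHz are k·fs ± 7.5 kHz for integer k ≥ 0.
k=0: 7.5 kHz.
k=1: 43.4 kHz, 58.4 kHz.
k=2: 94.3 kHz, 109.3 kHz.
k=3: 145.2 kHz, 160.2 kHz.
Within [60.1 kHz, 133.3 kHz]: 94.3 kHz, 109.3 kHz.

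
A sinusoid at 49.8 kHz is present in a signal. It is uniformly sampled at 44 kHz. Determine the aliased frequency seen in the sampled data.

49.8 kHz mod fs = 5.8 kHz.
5.8 kHz ≤ fs/2 = 22 kHz, appears at 5.8 kHz.

5.8 kHz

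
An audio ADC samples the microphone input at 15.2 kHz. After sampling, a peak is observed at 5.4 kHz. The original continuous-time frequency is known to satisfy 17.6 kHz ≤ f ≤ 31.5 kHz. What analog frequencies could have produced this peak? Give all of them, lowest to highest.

20.6 kHz, 25 kHz

Frequencies that alias to 5.4 kHz are k·fs ± 5.4 kHz for integer k ≥ 0.
k=0: 5.4 kHz.
k=1: 9.8 kHz, 20.6 kHz.
k=2: 25 kHz, 35.8 kHz.
k=3: 40.2 kHz, 51 kHz.
Within [17.6 kHz, 31.5 kHz]: 20.6 kHz, 25 kHz.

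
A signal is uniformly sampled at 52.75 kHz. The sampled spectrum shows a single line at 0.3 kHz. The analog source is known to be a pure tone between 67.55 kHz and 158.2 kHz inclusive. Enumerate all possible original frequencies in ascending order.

Frequencies that alias to 0.3 kHz are k·fs ± 0.3 kHz for integer k ≥ 0.
k=0: 0.3 kHz.
k=1: 52.45 kHz, 53.05 kHz.
k=2: 105.2 kHz, 105.8 kHz.
k=3: 157.95 kHz, 158.55 kHz.
k=4: 210.7 kHz, 211.3 kHz.
Within [67.55 kHz, 158.2 kHz]: 105.2 kHz, 105.8 kHz, 157.95 kHz.

105.2 kHz, 105.8 kHz, 157.95 kHz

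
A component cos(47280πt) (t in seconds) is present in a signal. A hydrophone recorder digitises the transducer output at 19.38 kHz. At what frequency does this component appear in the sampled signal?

4.26 kHz

ω = 47280π rad/s → f = ω/(2π) = 23640 Hz = 23.64 kHz.
23.64 kHz mod fs = 4.26 kHz.
4.26 kHz ≤ fs/2 = 9.69 kHz, appears at 4.26 kHz.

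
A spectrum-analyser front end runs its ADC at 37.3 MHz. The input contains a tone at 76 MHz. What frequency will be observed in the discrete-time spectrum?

76 MHz mod fs = 1.4 MHz.
1.4 MHz ≤ fs/2 = 18.65 MHz, appears at 1.4 MHz.

1.4 MHz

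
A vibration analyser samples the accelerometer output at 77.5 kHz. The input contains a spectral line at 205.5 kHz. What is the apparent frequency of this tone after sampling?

27 kHz

205.5 kHz mod fs = 50.5 kHz.
50.5 kHz > fs/2 = 38.75 kHz, folds to fs − 50.5 kHz = 27 kHz.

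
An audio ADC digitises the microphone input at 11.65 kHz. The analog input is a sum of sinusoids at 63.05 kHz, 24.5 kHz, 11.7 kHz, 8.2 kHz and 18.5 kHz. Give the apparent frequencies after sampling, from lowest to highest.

fs/2 = 5.825 kHz.
63.05 kHz mod fs = 4.8 kHz.
4.8 kHz ≤ fs/2 = 5.825 kHz, appears at 4.8 kHz.
24.5 kHz mod fs = 1.2 kHz.
1.2 kHz ≤ fs/2 = 5.825 kHz, appears at 1.2 kHz.
11.7 kHz mod fs = 0.05 kHz.
0.05 kHz ≤ fs/2 = 5.825 kHz, appears at 0.05 kHz.
8.2 kHz > fs/2 = 5.825 kHz, folds to fs − 8.2 kHz = 3.45 kHz.
18.5 kHz mod fs = 6.85 kHz.
6.85 kHz > fs/2 = 5.825 kHz, folds to fs − 6.85 kHz = 4.8 kHz.
Distinct values: {0.05 kHz, 1.2 kHz, 3.45 kHz, 4.8 kHz}.

0.05 kHz, 1.2 kHz, 3.45 kHz, 4.8 kHz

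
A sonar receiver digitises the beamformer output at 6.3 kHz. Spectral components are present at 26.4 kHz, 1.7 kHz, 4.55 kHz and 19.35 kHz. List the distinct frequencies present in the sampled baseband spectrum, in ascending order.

0.45 kHz, 1.2 kHz, 1.7 kHz, 1.75 kHz

fs/2 = 3.15 kHz.
26.4 kHz mod fs = 1.2 kHz.
1.2 kHz ≤ fs/2 = 3.15 kHz, appears at 1.2 kHz.
1.7 kHz ≤ fs/2 = 3.15 kHz, passes unchanged.
4.55 kHz > fs/2 = 3.15 kHz, folds to fs − 4.55 kHz = 1.75 kHz.
19.35 kHz mod fs = 0.45 kHz.
0.45 kHz ≤ fs/2 = 3.15 kHz, appears at 0.45 kHz.
Distinct values: {0.45 kHz, 1.2 kHz, 1.7 kHz, 1.75 kHz}.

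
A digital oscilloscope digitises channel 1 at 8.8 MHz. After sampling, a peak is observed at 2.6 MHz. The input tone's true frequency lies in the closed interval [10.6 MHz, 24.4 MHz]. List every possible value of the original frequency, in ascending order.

11.4 MHz, 15 MHz, 20.2 MHz, 23.8 MHz

Frequencies that alias to 2.6 MHz are k·fs ± 2.6 MHz for integer k ≥ 0.
k=0: 2.6 MHz.
k=1: 6.2 MHz, 11.4 MHz.
k=2: 15 MHz, 20.2 MHz.
k=3: 23.8 MHz, 29 MHz.
k=4: 32.6 MHz, 37.8 MHz.
Within [10.6 MHz, 24.4 MHz]: 11.4 MHz, 15 MHz, 20.2 MHz, 23.8 MHz.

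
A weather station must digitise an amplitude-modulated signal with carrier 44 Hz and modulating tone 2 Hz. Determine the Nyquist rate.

92 Hz

AM sidebands sit at fc ± fm = 42 Hz and 46 Hz.
Highest-frequency component: 46 Hz.
Nyquist rate = 2 × 46 Hz = 92 Hz.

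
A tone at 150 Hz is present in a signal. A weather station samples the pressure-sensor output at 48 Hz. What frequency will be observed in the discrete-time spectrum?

150 Hz mod fs = 6 Hz.
6 Hz ≤ fs/2 = 24 Hz, appears at 6 Hz.

6 Hz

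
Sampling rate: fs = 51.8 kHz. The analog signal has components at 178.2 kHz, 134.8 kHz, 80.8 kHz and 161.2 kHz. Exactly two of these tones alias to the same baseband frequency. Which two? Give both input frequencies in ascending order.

fs/2 = 25.9 kHz.
178.2 kHz mod fs = 22.8 kHz.
22.8 kHz ≤ fs/2 = 25.9 kHz, appears at 22.8 kHz.
134.8 kHz mod fs = 31.2 kHz.
31.2 kHz > fs/2 = 25.9 kHz, folds to fs − 31.2 kHz = 20.6 kHz.
80.8 kHz mod fs = 29 kHz.
29 kHz > fs/2 = 25.9 kHz, folds to fs − 29 kHz = 22.8 kHz.
161.2 kHz mod fs = 5.8 kHz.
5.8 kHz ≤ fs/2 = 25.9 kHz, appears at 5.8 kHz.
80.8 kHz and 178.2 kHz both map to 22.8 kHz.

80.8 kHz, 178.2 kHz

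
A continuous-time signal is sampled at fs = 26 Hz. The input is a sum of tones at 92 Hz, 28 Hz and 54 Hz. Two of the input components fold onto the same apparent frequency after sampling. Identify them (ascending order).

fs/2 = 13 Hz.
92 Hz mod fs = 14 Hz.
14 Hz > fs/2 = 13 Hz, folds to fs − 14 Hz = 12 Hz.
28 Hz mod fs = 2 Hz.
2 Hz ≤ fs/2 = 13 Hz, appears at 2 Hz.
54 Hz mod fs = 2 Hz.
2 Hz ≤ fs/2 = 13 Hz, appears at 2 Hz.
28 Hz and 54 Hz both map to 2 Hz.

28 Hz, 54 Hz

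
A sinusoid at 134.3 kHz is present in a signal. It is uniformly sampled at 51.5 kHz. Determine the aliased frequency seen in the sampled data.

134.3 kHz mod fs = 31.3 kHz.
31.3 kHz > fs/2 = 25.75 kHz, folds to fs − 31.3 kHz = 20.2 kHz.

20.2 kHz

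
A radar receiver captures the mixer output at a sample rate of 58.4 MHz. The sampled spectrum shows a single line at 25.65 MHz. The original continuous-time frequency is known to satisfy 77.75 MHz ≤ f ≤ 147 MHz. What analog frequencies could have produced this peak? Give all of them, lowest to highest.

Frequencies that alias to 25.65 MHz are k·fs ± 25.65 MHz for integer k ≥ 0.
k=0: 25.65 MHz.
k=1: 32.75 MHz, 84.05 MHz.
k=2: 91.15 MHz, 142.45 MHz.
k=3: 149.55 MHz, 200.85 MHz.
Within [77.75 MHz, 147 MHz]: 84.05 MHz, 91.15 MHz, 142.45 MHz.

84.05 MHz, 91.15 MHz, 142.45 MHz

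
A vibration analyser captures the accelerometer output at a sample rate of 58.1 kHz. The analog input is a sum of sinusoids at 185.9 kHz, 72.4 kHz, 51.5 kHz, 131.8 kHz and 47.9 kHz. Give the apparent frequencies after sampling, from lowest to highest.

fs/2 = 29.05 kHz.
185.9 kHz mod fs = 11.6 kHz.
11.6 kHz ≤ fs/2 = 29.05 kHz, appears at 11.6 kHz.
72.4 kHz mod fs = 14.3 kHz.
14.3 kHz ≤ fs/2 = 29.05 kHz, appears at 14.3 kHz.
51.5 kHz > fs/2 = 29.05 kHz, folds to fs − 51.5 kHz = 6.6 kHz.
131.8 kHz mod fs = 15.6 kHz.
15.6 kHz ≤ fs/2 = 29.05 kHz, appears at 15.6 kHz.
47.9 kHz > fs/2 = 29.05 kHz, folds to fs − 47.9 kHz = 10.2 kHz.
Distinct values: {6.6 kHz, 10.2 kHz, 11.6 kHz, 14.3 kHz, 15.6 kHz}.

6.6 kHz, 10.2 kHz, 11.6 kHz, 14.3 kHz, 15.6 kHz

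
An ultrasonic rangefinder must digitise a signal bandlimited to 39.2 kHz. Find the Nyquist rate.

78.4 kHz

Nyquist rate = 2 × 39.2 kHz = 78.4 kHz.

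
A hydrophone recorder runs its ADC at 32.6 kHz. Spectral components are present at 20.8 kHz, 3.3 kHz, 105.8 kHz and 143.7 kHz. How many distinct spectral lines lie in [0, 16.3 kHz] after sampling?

fs/2 = 16.3 kHz.
20.8 kHz > fs/2 = 16.3 kHz, folds to fs − 20.8 kHz = 11.8 kHz.
3.3 kHz ≤ fs/2 = 16.3 kHz, passes unchanged.
105.8 kHz mod fs = 8 kHz.
8 kHz ≤ fs/2 = 16.3 kHz, appears at 8 kHz.
143.7 kHz mod fs = 13.3 kHz.
13.3 kHz ≤ fs/2 = 16.3 kHz, appears at 13.3 kHz.
Distinct values: {3.3 kHz, 8 kHz, 11.8 kHz, 13.3 kHz} → 4.

4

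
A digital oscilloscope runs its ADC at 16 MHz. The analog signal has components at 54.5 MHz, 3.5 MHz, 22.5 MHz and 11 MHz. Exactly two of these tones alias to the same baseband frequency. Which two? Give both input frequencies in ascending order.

fs/2 = 8 MHz.
54.5 MHz mod fs = 6.5 MHz.
6.5 MHz ≤ fs/2 = 8 MHz, appears at 6.5 MHz.
3.5 MHz ≤ fs/2 = 8 MHz, passes unchanged.
22.5 MHz mod fs = 6.5 MHz.
6.5 MHz ≤ fs/2 = 8 MHz, appears at 6.5 MHz.
11 MHz > fs/2 = 8 MHz, folds to fs − 11 MHz = 5 MHz.
22.5 MHz and 54.5 MHz both map to 6.5 MHz.

22.5 MHz, 54.5 MHz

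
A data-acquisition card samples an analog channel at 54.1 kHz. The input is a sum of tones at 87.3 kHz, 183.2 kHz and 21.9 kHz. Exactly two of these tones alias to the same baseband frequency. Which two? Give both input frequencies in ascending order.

87.3 kHz, 183.2 kHz

fs/2 = 27.05 kHz.
87.3 kHz mod fs = 33.2 kHz.
33.2 kHz > fs/2 = 27.05 kHz, folds to fs − 33.2 kHz = 20.9 kHz.
183.2 kHz mod fs = 20.9 kHz.
20.9 kHz ≤ fs/2 = 27.05 kHz, appears at 20.9 kHz.
21.9 kHz ≤ fs/2 = 27.05 kHz, passes unchanged.
87.3 kHz and 183.2 kHz both map to 20.9 kHz.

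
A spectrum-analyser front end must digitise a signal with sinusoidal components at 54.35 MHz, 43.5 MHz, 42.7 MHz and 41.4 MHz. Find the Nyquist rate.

Highest-frequency component: 54.35 MHz.
Nyquist rate = 2 × 54.35 MHz = 108.7 MHz.

108.7 MHz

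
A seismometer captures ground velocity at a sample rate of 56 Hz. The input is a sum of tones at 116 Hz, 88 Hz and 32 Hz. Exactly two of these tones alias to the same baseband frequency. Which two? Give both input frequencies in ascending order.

32 Hz, 88 Hz

fs/2 = 28 Hz.
116 Hz mod fs = 4 Hz.
4 Hz ≤ fs/2 = 28 Hz, appears at 4 Hz.
88 Hz mod fs = 32 Hz.
32 Hz > fs/2 = 28 Hz, folds to fs − 32 Hz = 24 Hz.
32 Hz > fs/2 = 28 Hz, folds to fs − 32 Hz = 24 Hz.
32 Hz and 88 Hz both map to 24 Hz.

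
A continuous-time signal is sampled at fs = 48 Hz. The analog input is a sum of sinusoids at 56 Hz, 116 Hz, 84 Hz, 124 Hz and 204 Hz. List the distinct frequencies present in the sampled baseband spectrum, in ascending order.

8 Hz, 12 Hz, 20 Hz

fs/2 = 24 Hz.
56 Hz mod fs = 8 Hz.
8 Hz ≤ fs/2 = 24 Hz, appears at 8 Hz.
116 Hz mod fs = 20 Hz.
20 Hz ≤ fs/2 = 24 Hz, appears at 20 Hz.
84 Hz mod fs = 36 Hz.
36 Hz > fs/2 = 24 Hz, folds to fs − 36 Hz = 12 Hz.
124 Hz mod fs = 28 Hz.
28 Hz > fs/2 = 24 Hz, folds to fs − 28 Hz = 20 Hz.
204 Hz mod fs = 12 Hz.
12 Hz ≤ fs/2 = 24 Hz, appears at 12 Hz.
Distinct values: {8 Hz, 12 Hz, 20 Hz}.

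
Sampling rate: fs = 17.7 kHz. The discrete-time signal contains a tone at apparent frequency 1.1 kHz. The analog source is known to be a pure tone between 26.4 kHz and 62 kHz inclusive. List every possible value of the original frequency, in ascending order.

34.3 kHz, 36.5 kHz, 52 kHz, 54.2 kHz

Frequencies that alias to 1.1 kHz are k·fs ± 1.1 kHz for integer k ≥ 0.
k=0: 1.1 kHz.
k=1: 16.6 kHz, 18.8 kHz.
k=2: 34.3 kHz, 36.5 kHz.
k=3: 52 kHz, 54.2 kHz.
k=4: 69.7 kHz, 71.9 kHz.
Within [26.4 kHz, 62 kHz]: 34.3 kHz, 36.5 kHz, 52 kHz, 54.2 kHz.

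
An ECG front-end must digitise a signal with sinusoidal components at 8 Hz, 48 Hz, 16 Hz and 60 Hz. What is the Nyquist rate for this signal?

120 Hz

Highest-frequency component: 60 Hz.
Nyquist rate = 2 × 60 Hz = 120 Hz.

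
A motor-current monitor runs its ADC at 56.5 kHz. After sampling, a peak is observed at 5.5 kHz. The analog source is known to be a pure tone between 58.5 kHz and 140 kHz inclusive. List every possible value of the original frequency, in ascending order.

Frequencies that alias to 5.5 kHz are k·fs ± 5.5 kHz for integer k ≥ 0.
k=0: 5.5 kHz.
k=1: 51 kHz, 62 kHz.
k=2: 107.5 kHz, 118.5 kHz.
k=3: 164 kHz, 175 kHz.
Within [58.5 kHz, 140 kHz]: 62 kHz, 107.5 kHz, 118.5 kHz.

62 kHz, 107.5 kHz, 118.5 kHz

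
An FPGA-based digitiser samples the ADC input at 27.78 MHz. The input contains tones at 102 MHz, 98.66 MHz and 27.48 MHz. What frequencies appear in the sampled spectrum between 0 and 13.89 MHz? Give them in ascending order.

fs/2 = 13.89 MHz.
102 MHz mod fs = 18.66 MHz.
18.66 MHz > fs/2 = 13.89 MHz, folds to fs − 18.66 MHz = 9.12 MHz.
98.66 MHz mod fs = 15.32 MHz.
15.32 MHz > fs/2 = 13.89 MHz, folds to fs − 15.32 MHz = 12.46 MHz.
27.48 MHz > fs/2 = 13.89 MHz, folds to fs − 27.48 MHz = 0.3 MHz.
Distinct values: {0.3 MHz, 9.12 MHz, 12.46 MHz}.

0.3 MHz, 9.12 MHz, 12.46 MHz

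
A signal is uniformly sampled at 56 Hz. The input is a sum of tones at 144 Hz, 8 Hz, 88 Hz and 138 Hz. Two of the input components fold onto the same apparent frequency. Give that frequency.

24 Hz

fs/2 = 28 Hz.
144 Hz mod fs = 32 Hz.
32 Hz > fs/2 = 28 Hz, folds to fs − 32 Hz = 24 Hz.
8 Hz ≤ fs/2 = 28 Hz, passes unchanged.
88 Hz mod fs = 32 Hz.
32 Hz > fs/2 = 28 Hz, folds to fs − 32 Hz = 24 Hz.
138 Hz mod fs = 26 Hz.
26 Hz ≤ fs/2 = 28 Hz, appears at 26 Hz.
88 Hz and 144 Hz both map to 24 Hz.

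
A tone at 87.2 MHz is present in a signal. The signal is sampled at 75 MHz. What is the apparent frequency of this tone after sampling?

12.2 MHz

87.2 MHz mod fs = 12.2 MHz.
12.2 MHz ≤ fs/2 = 37.5 MHz, appears at 12.2 MHz.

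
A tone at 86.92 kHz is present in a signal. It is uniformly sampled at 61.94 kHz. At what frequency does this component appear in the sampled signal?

86.92 kHz mod fs = 24.98 kHz.
24.98 kHz ≤ fs/2 = 30.97 kHz, appears at 24.98 kHz.

24.98 kHz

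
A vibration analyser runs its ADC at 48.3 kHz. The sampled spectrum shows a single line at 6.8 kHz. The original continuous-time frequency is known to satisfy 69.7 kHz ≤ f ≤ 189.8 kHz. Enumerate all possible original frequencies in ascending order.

89.8 kHz, 103.4 kHz, 138.1 kHz, 151.7 kHz, 186.4 kHz

Frequencies that alias to 6.8 kHz are k·fs ± 6.8 kHz for integer k ≥ 0.
k=0: 6.8 kHz.
k=1: 41.5 kHz, 55.1 kHz.
k=2: 89.8 kHz, 103.4 kHz.
k=3: 138.1 kHz, 151.7 kHz.
k=4: 186.4 kHz, 200 kHz.
k=5: 234.7 kHz, 248.3 kHz.
Within [69.7 kHz, 189.8 kHz]: 89.8 kHz, 103.4 kHz, 138.1 kHz, 151.7 kHz, 186.4 kHz.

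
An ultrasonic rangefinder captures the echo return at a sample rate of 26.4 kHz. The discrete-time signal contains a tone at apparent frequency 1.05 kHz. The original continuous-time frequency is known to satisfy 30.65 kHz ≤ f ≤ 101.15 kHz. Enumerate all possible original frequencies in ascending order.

51.75 kHz, 53.85 kHz, 78.15 kHz, 80.25 kHz

Frequencies that alias to 1.05 kHz are k·fs ± 1.05 kHz for integer k ≥ 0.
k=0: 1.05 kHz.
k=1: 25.35 kHz, 27.45 kHz.
k=2: 51.75 kHz, 53.85 kHz.
k=3: 78.15 kHz, 80.25 kHz.
k=4: 104.55 kHz, 106.65 kHz.
Within [30.65 kHz, 101.15 kHz]: 51.75 kHz, 53.85 kHz, 78.15 kHz, 80.25 kHz.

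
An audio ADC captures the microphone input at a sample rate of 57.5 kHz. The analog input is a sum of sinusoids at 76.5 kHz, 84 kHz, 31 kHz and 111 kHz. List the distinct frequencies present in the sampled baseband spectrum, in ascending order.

4 kHz, 19 kHz, 26.5 kHz

fs/2 = 28.75 kHz.
76.5 kHz mod fs = 19 kHz.
19 kHz ≤ fs/2 = 28.75 kHz, appears at 19 kHz.
84 kHz mod fs = 26.5 kHz.
26.5 kHz ≤ fs/2 = 28.75 kHz, appears at 26.5 kHz.
31 kHz > fs/2 = 28.75 kHz, folds to fs − 31 kHz = 26.5 kHz.
111 kHz mod fs = 53.5 kHz.
53.5 kHz > fs/2 = 28.75 kHz, folds to fs − 53.5 kHz = 4 kHz.
Distinct values: {4 kHz, 19 kHz, 26.5 kHz}.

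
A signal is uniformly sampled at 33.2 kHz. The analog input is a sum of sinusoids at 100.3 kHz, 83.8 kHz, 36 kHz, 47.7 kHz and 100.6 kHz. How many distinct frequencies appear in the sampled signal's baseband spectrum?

fs/2 = 16.6 kHz.
100.3 kHz mod fs = 0.7 kHz.
0.7 kHz ≤ fs/2 = 16.6 kHz, appears at 0.7 kHz.
83.8 kHz mod fs = 17.4 kHz.
17.4 kHz > fs/2 = 16.6 kHz, folds to fs − 17.4 kHz = 15.8 kHz.
36 kHz mod fs = 2.8 kHz.
2.8 kHz ≤ fs/2 = 16.6 kHz, appears at 2.8 kHz.
47.7 kHz mod fs = 14.5 kHz.
14.5 kHz ≤ fs/2 = 16.6 kHz, appears at 14.5 kHz.
100.6 kHz mod fs = 1 kHz.
1 kHz ≤ fs/2 = 16.6 kHz, appears at 1 kHz.
Distinct values: {0.7 kHz, 1 kHz, 2.8 kHz, 14.5 kHz, 15.8 kHz} → 5.

5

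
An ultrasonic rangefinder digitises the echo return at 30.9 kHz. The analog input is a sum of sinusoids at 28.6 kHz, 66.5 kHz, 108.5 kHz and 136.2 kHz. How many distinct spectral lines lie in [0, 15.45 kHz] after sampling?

fs/2 = 15.45 kHz.
28.6 kHz > fs/2 = 15.45 kHz, folds to fs − 28.6 kHz = 2.3 kHz.
66.5 kHz mod fs = 4.7 kHz.
4.7 kHz ≤ fs/2 = 15.45 kHz, appears at 4.7 kHz.
108.5 kHz mod fs = 15.8 kHz.
15.8 kHz > fs/2 = 15.45 kHz, folds to fs − 15.8 kHz = 15.1 kHz.
136.2 kHz mod fs = 12.6 kHz.
12.6 kHz ≤ fs/2 = 15.45 kHz, appears at 12.6 kHz.
Distinct values: {2.3 kHz, 4.7 kHz, 12.6 kHz, 15.1 kHz} → 4.

4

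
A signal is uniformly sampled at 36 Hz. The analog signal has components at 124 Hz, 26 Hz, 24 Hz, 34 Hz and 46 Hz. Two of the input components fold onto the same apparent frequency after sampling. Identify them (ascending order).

fs/2 = 18 Hz.
124 Hz mod fs = 16 Hz.
16 Hz ≤ fs/2 = 18 Hz, appears at 16 Hz.
26 Hz > fs/2 = 18 Hz, folds to fs − 26 Hz = 10 Hz.
24 Hz > fs/2 = 18 Hz, folds to fs − 24 Hz = 12 Hz.
34 Hz > fs/2 = 18 Hz, folds to fs − 34 Hz = 2 Hz.
46 Hz mod fs = 10 Hz.
10 Hz ≤ fs/2 = 18 Hz, appears at 10 Hz.
26 Hz and 46 Hz both map to 10 Hz.

26 Hz, 46 Hz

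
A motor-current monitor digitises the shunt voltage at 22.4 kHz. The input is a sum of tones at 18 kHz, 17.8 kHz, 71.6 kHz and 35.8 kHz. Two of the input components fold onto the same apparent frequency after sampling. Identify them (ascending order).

fs/2 = 11.2 kHz.
18 kHz > fs/2 = 11.2 kHz, folds to fs − 18 kHz = 4.4 kHz.
17.8 kHz > fs/2 = 11.2 kHz, folds to fs − 17.8 kHz = 4.6 kHz.
71.6 kHz mod fs = 4.4 kHz.
4.4 kHz ≤ fs/2 = 11.2 kHz, appears at 4.4 kHz.
35.8 kHz mod fs = 13.4 kHz.
13.4 kHz > fs/2 = 11.2 kHz, folds to fs − 13.4 kHz = 9 kHz.
18 kHz and 71.6 kHz both map to 4.4 kHz.

18 kHz, 71.6 kHz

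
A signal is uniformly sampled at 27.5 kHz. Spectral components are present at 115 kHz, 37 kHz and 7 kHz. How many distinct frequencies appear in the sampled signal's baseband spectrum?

fs/2 = 13.75 kHz.
115 kHz mod fs = 5 kHz.
5 kHz ≤ fs/2 = 13.75 kHz, appears at 5 kHz.
37 kHz mod fs = 9.5 kHz.
9.5 kHz ≤ fs/2 = 13.75 kHz, appears at 9.5 kHz.
7 kHz ≤ fs/2 = 13.75 kHz, passes unchanged.
Distinct values: {5 kHz, 7 kHz, 9.5 kHz} → 3.

3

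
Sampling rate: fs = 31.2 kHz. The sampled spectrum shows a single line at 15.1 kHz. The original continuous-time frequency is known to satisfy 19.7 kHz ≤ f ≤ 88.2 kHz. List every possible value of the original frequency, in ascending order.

Frequencies that alias to 15.1 kHz are k·fs ± 15.1 kHz for integer k ≥ 0.
k=0: 15.1 kHz.
k=1: 16.1 kHz, 46.3 kHz.
k=2: 47.3 kHz, 77.5 kHz.
k=3: 78.5 kHz, 108.7 kHz.
k=4: 109.7 kHz, 139.9 kHz.
Within [19.7 kHz, 88.2 kHz]: 46.3 kHz, 47.3 kHz, 77.5 kHz, 78.5 kHz.

46.3 kHz, 47.3 kHz, 77.5 kHz, 78.5 kHz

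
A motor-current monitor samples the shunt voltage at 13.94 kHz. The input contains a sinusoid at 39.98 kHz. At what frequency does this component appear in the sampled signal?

39.98 kHz mod fs = 12.1 kHz.
12.1 kHz > fs/2 = 6.97 kHz, folds to fs − 12.1 kHz = 1.84 kHz.

1.84 kHz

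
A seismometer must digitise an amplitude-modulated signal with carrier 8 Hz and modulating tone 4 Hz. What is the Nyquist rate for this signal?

24 Hz

AM sidebands sit at fc ± fm = 4 Hz and 12 Hz.
Highest-frequency component: 12 Hz.
Nyquist rate = 2 × 12 Hz = 24 Hz.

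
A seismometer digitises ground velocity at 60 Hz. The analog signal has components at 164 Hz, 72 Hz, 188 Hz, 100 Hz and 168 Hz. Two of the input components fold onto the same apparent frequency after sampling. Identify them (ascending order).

fs/2 = 30 Hz.
164 Hz mod fs = 44 Hz.
44 Hz > fs/2 = 30 Hz, folds to fs − 44 Hz = 16 Hz.
72 Hz mod fs = 12 Hz.
12 Hz ≤ fs/2 = 30 Hz, appears at 12 Hz.
188 Hz mod fs = 8 Hz.
8 Hz ≤ fs/2 = 30 Hz, appears at 8 Hz.
100 Hz mod fs = 40 Hz.
40 Hz > fs/2 = 30 Hz, folds to fs − 40 Hz = 20 Hz.
168 Hz mod fs = 48 Hz.
48 Hz > fs/2 = 30 Hz, folds to fs − 48 Hz = 12 Hz.
72 Hz and 168 Hz both map to 12 Hz.

72 Hz, 168 Hz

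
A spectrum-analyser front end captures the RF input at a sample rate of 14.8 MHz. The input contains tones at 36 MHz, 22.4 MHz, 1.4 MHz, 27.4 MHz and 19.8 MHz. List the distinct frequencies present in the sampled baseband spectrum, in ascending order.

fs/2 = 7.4 MHz.
36 MHz mod fs = 6.4 MHz.
6.4 MHz ≤ fs/2 = 7.4 MHz, appears at 6.4 MHz.
22.4 MHz mod fs = 7.6 MHz.
7.6 MHz > fs/2 = 7.4 MHz, folds to fs − 7.6 MHz = 7.2 MHz.
1.4 MHz ≤ fs/2 = 7.4 MHz, passes unchanged.
27.4 MHz mod fs = 12.6 MHz.
12.6 MHz > fs/2 = 7.4 MHz, folds to fs − 12.6 MHz = 2.2 MHz.
19.8 MHz mod fs = 5 MHz.
5 MHz ≤ fs/2 = 7.4 MHz, appears at 5 MHz.
Distinct values: {1.4 MHz, 2.2 MHz, 5 MHz, 6.4 MHz, 7.2 MHz}.

1.4 MHz, 2.2 MHz, 5 MHz, 6.4 MHz, 7.2 MHz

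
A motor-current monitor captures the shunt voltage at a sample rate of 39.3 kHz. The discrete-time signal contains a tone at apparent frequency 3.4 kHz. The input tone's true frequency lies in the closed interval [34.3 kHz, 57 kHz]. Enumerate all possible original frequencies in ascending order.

Frequencies that alias to 3.4 kHz are k·fs ± 3.4 kHz for integer k ≥ 0.
k=0: 3.4 kHz.
k=1: 35.9 kHz, 42.7 kHz.
k=2: 75.2 kHz, 82 kHz.
Within [34.3 kHz, 57 kHz]: 35.9 kHz, 42.7 kHz.

35.9 kHz, 42.7 kHz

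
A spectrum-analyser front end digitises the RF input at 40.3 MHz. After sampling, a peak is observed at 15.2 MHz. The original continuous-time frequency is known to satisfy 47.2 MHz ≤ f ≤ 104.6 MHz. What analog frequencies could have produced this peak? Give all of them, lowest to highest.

55.5 MHz, 65.4 MHz, 95.8 MHz

Frequencies that alias to 15.2 MHz are k·fs ± 15.2 MHz for integer k ≥ 0.
k=0: 15.2 MHz.
k=1: 25.1 MHz, 55.5 MHz.
k=2: 65.4 MHz, 95.8 MHz.
k=3: 105.7 MHz, 136.1 MHz.
Within [47.2 MHz, 104.6 MHz]: 55.5 MHz, 65.4 MHz, 95.8 MHz.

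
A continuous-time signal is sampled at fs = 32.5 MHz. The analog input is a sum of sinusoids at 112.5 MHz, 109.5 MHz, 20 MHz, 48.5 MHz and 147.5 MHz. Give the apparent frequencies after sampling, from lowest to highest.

fs/2 = 16.25 MHz.
112.5 MHz mod fs = 15 MHz.
15 MHz ≤ fs/2 = 16.25 MHz, appears at 15 MHz.
109.5 MHz mod fs = 12 MHz.
12 MHz ≤ fs/2 = 16.25 MHz, appears at 12 MHz.
20 MHz > fs/2 = 16.25 MHz, folds to fs − 20 MHz = 12.5 MHz.
48.5 MHz mod fs = 16 MHz.
16 MHz ≤ fs/2 = 16.25 MHz, appears at 16 MHz.
147.5 MHz mod fs = 17.5 MHz.
17.5 MHz > fs/2 = 16.25 MHz, folds to fs − 17.5 MHz = 15 MHz.
Distinct values: {12 MHz, 12.5 MHz, 15 MHz, 16 MHz}.

12 MHz, 12.5 MHz, 15 MHz, 16 MHz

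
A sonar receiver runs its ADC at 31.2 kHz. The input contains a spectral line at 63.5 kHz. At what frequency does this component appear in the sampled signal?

63.5 kHz mod fs = 1.1 kHz.
1.1 kHz ≤ fs/2 = 15.6 kHz, appears at 1.1 kHz.

1.1 kHz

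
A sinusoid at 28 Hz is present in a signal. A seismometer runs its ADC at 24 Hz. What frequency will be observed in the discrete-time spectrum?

28 Hz mod fs = 4 Hz.
4 Hz ≤ fs/2 = 12 Hz, appears at 4 Hz.

4 Hz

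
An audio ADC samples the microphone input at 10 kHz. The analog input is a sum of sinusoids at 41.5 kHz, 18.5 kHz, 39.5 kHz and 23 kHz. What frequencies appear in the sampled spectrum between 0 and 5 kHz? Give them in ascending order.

fs/2 = 5 kHz.
41.5 kHz mod fs = 1.5 kHz.
1.5 kHz ≤ fs/2 = 5 kHz, appears at 1.5 kHz.
18.5 kHz mod fs = 8.5 kHz.
8.5 kHz > fs/2 = 5 kHz, folds to fs − 8.5 kHz = 1.5 kHz.
39.5 kHz mod fs = 9.5 kHz.
9.5 kHz > fs/2 = 5 kHz, folds to fs − 9.5 kHz = 0.5 kHz.
23 kHz mod fs = 3 kHz.
3 kHz ≤ fs/2 = 5 kHz, appears at 3 kHz.
Distinct values: {0.5 kHz, 1.5 kHz, 3 kHz}.

0.5 kHz, 1.5 kHz, 3 kHz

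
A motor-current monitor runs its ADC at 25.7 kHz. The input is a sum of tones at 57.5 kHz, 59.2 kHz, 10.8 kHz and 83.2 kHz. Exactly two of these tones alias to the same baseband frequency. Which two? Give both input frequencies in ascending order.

57.5 kHz, 83.2 kHz

fs/2 = 12.85 kHz.
57.5 kHz mod fs = 6.1 kHz.
6.1 kHz ≤ fs/2 = 12.85 kHz, appears at 6.1 kHz.
59.2 kHz mod fs = 7.8 kHz.
7.8 kHz ≤ fs/2 = 12.85 kHz, appears at 7.8 kHz.
10.8 kHz ≤ fs/2 = 12.85 kHz, passes unchanged.
83.2 kHz mod fs = 6.1 kHz.
6.1 kHz ≤ fs/2 = 12.85 kHz, appears at 6.1 kHz.
57.5 kHz and 83.2 kHz both map to 6.1 kHz.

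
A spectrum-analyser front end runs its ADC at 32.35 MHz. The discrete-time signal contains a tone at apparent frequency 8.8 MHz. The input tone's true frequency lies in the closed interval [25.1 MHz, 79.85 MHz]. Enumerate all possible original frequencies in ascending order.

41.15 MHz, 55.9 MHz, 73.5 MHz

Frequencies that alias to 8.8 MHz are k·fs ± 8.8 MHz for integer k ≥ 0.
k=0: 8.8 MHz.
k=1: 23.55 MHz, 41.15 MHz.
k=2: 55.9 MHz, 73.5 MHz.
k=3: 88.25 MHz, 105.85 MHz.
Within [25.1 MHz, 79.85 MHz]: 41.15 MHz, 55.9 MHz, 73.5 MHz.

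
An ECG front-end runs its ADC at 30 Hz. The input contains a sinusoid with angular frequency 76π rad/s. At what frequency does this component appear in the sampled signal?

ω = 76π rad/s → f = ω/(2π) = 38 Hz.
38 Hz mod fs = 8 Hz.
8 Hz ≤ fs/2 = 15 Hz, appears at 8 Hz.

8 Hz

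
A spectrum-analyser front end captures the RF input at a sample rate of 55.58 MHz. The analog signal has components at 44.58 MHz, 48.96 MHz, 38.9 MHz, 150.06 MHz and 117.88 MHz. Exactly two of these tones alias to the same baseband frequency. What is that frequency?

fs/2 = 27.79 MHz.
44.58 MHz > fs/2 = 27.79 MHz, folds to fs − 44.58 MHz = 11 MHz.
48.96 MHz > fs/2 = 27.79 MHz, folds to fs − 48.96 MHz = 6.62 MHz.
38.9 MHz > fs/2 = 27.79 MHz, folds to fs − 38.9 MHz = 16.68 MHz.
150.06 MHz mod fs = 38.9 MHz.
38.9 MHz > fs/2 = 27.79 MHz, folds to fs − 38.9 MHz = 16.68 MHz.
117.88 MHz mod fs = 6.72 MHz.
6.72 MHz ≤ fs/2 = 27.79 MHz, appears at 6.72 MHz.
38.9 MHz and 150.06 MHz both map to 16.68 MHz.

16.68 MHz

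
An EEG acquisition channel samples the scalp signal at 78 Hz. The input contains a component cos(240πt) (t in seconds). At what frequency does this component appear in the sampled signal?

36 Hz

ω = 240π rad/s → f = ω/(2π) = 120 Hz.
120 Hz mod fs = 42 Hz.
42 Hz > fs/2 = 39 Hz, folds to fs − 42 Hz = 36 Hz.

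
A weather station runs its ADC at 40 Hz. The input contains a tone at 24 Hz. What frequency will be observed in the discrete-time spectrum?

24 Hz > fs/2 = 20 Hz, folds to fs − 24 Hz = 16 Hz.

16 Hz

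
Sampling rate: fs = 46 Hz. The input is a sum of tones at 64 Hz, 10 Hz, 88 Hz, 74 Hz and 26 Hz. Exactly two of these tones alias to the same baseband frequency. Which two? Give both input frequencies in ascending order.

fs/2 = 23 Hz.
64 Hz mod fs = 18 Hz.
18 Hz ≤ fs/2 = 23 Hz, appears at 18 Hz.
10 Hz ≤ fs/2 = 23 Hz, passes unchanged.
88 Hz mod fs = 42 Hz.
42 Hz > fs/2 = 23 Hz, folds to fs − 42 Hz = 4 Hz.
74 Hz mod fs = 28 Hz.
28 Hz > fs/2 = 23 Hz, folds to fs − 28 Hz = 18 Hz.
26 Hz > fs/2 = 23 Hz, folds to fs − 26 Hz = 20 Hz.
64 Hz and 74 Hz both map to 18 Hz.

64 Hz, 74 Hz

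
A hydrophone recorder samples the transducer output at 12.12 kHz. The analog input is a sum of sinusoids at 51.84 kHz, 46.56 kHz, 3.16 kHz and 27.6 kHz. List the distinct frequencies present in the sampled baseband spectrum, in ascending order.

1.92 kHz, 3.16 kHz, 3.36 kHz

fs/2 = 6.06 kHz.
51.84 kHz mod fs = 3.36 kHz.
3.36 kHz ≤ fs/2 = 6.06 kHz, appears at 3.36 kHz.
46.56 kHz mod fs = 10.2 kHz.
10.2 kHz > fs/2 = 6.06 kHz, folds to fs − 10.2 kHz = 1.92 kHz.
3.16 kHz ≤ fs/2 = 6.06 kHz, passes unchanged.
27.6 kHz mod fs = 3.36 kHz.
3.36 kHz ≤ fs/2 = 6.06 kHz, appears at 3.36 kHz.
Distinct values: {1.92 kHz, 3.16 kHz, 3.36 kHz}.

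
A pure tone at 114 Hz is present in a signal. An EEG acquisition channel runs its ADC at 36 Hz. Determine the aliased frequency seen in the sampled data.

114 Hz mod fs = 6 Hz.
6 Hz ≤ fs/2 = 18 Hz, appears at 6 Hz.

6 Hz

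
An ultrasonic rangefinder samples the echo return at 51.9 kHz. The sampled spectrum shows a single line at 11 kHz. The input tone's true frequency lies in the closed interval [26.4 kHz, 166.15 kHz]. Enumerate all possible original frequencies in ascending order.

40.9 kHz, 62.9 kHz, 92.8 kHz, 114.8 kHz, 144.7 kHz

Frequencies that alias to 11 kHz are k·fs ± 11 kHz for integer k ≥ 0.
k=0: 11 kHz.
k=1: 40.9 kHz, 62.9 kHz.
k=2: 92.8 kHz, 114.8 kHz.
k=3: 144.7 kHz, 166.7 kHz.
k=4: 196.6 kHz, 218.6 kHz.
Within [26.4 kHz, 166.15 kHz]: 40.9 kHz, 62.9 kHz, 92.8 kHz, 114.8 kHz, 144.7 kHz.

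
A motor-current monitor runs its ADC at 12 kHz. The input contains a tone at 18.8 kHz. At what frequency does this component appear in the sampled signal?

5.2 kHz

18.8 kHz mod fs = 6.8 kHz.
6.8 kHz > fs/2 = 6 kHz, folds to fs − 6.8 kHz = 5.2 kHz.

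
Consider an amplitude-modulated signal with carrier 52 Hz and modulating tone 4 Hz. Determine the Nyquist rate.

AM sidebands sit at fc ± fm = 48 Hz and 56 Hz.
Highest-frequency component: 56 Hz.
Nyquist rate = 2 × 56 Hz = 112 Hz.

112 Hz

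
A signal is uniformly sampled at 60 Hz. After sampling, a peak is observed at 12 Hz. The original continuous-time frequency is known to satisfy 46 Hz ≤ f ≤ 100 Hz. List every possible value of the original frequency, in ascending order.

Frequencies that alias to 12 Hz are k·fs ± 12 Hz for integer k ≥ 0.
k=0: 12 Hz.
k=1: 48 Hz, 72 Hz.
k=2: 108 Hz, 132 Hz.
Within [46 Hz, 100 Hz]: 48 Hz, 72 Hz.

48 Hz, 72 Hz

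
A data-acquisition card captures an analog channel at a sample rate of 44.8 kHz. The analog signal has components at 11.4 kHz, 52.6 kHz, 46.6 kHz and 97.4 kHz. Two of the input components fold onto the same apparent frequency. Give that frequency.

fs/2 = 22.4 kHz.
11.4 kHz ≤ fs/2 = 22.4 kHz, passes unchanged.
52.6 kHz mod fs = 7.8 kHz.
7.8 kHz ≤ fs/2 = 22.4 kHz, appears at 7.8 kHz.
46.6 kHz mod fs = 1.8 kHz.
1.8 kHz ≤ fs/2 = 22.4 kHz, appears at 1.8 kHz.
97.4 kHz mod fs = 7.8 kHz.
7.8 kHz ≤ fs/2 = 22.4 kHz, appears at 7.8 kHz.
52.6 kHz and 97.4 kHz both map to 7.8 kHz.

7.8 kHz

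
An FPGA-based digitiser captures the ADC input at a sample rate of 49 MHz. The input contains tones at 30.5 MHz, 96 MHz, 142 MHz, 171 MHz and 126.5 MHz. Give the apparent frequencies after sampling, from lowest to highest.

2 MHz, 5 MHz, 18.5 MHz, 20.5 MHz, 24 MHz

fs/2 = 24.5 MHz.
30.5 MHz > fs/2 = 24.5 MHz, folds to fs − 30.5 MHz = 18.5 MHz.
96 MHz mod fs = 47 MHz.
47 MHz > fs/2 = 24.5 MHz, folds to fs − 47 MHz = 2 MHz.
142 MHz mod fs = 44 MHz.
44 MHz > fs/2 = 24.5 MHz, folds to fs − 44 MHz = 5 MHz.
171 MHz mod fs = 24 MHz.
24 MHz ≤ fs/2 = 24.5 MHz, appears at 24 MHz.
126.5 MHz mod fs = 28.5 MHz.
28.5 MHz > fs/2 = 24.5 MHz, folds to fs − 28.5 MHz = 20.5 MHz.
Distinct values: {2 MHz, 5 MHz, 18.5 MHz, 20.5 MHz, 24 MHz}.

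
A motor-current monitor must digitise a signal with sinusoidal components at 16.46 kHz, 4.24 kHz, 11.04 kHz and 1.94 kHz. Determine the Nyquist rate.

Highest-frequency component: 16.46 kHz.
Nyquist rate = 2 × 16.46 kHz = 32.92 kHz.

32.92 kHz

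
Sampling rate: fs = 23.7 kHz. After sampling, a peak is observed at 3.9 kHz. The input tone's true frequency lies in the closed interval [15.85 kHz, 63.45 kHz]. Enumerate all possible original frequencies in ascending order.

Frequencies that alias to 3.9 kHz are k·fs ± 3.9 kHz for integer k ≥ 0.
k=0: 3.9 kHz.
k=1: 19.8 kHz, 27.6 kHz.
k=2: 43.5 kHz, 51.3 kHz.
k=3: 67.2 kHz, 75 kHz.
Within [15.85 kHz, 63.45 kHz]: 19.8 kHz, 27.6 kHz, 43.5 kHz, 51.3 kHz.

19.8 kHz, 27.6 kHz, 43.5 kHz, 51.3 kHz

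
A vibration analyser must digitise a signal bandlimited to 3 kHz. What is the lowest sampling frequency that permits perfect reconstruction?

6 kHz

Nyquist rate = 2 × 3 kHz = 6 kHz.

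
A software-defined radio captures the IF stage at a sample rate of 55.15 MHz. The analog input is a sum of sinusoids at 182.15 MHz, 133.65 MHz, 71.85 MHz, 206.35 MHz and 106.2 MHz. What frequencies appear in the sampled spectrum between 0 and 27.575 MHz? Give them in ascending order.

fs/2 = 27.575 MHz.
182.15 MHz mod fs = 16.7 MHz.
16.7 MHz ≤ fs/2 = 27.575 MHz, appears at 16.7 MHz.
133.65 MHz mod fs = 23.35 MHz.
23.35 MHz ≤ fs/2 = 27.575 MHz, appears at 23.35 MHz.
71.85 MHz mod fs = 16.7 MHz.
16.7 MHz ≤ fs/2 = 27.575 MHz, appears at 16.7 MHz.
206.35 MHz mod fs = 40.9 MHz.
40.9 MHz > fs/2 = 27.575 MHz, folds to fs − 40.9 MHz = 14.25 MHz.
106.2 MHz mod fs = 51.05 MHz.
51.05 MHz > fs/2 = 27.575 MHz, folds to fs − 51.05 MHz = 4.1 MHz.
Distinct values: {4.1 MHz, 14.25 MHz, 16.7 MHz, 23.35 MHz}.

4.1 MHz, 14.25 MHz, 16.7 MHz, 23.35 MHz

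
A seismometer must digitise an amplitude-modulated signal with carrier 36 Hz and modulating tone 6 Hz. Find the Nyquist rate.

AM sidebands sit at fc ± fm = 30 Hz and 42 Hz.
Highest-frequency component: 42 Hz.
Nyquist rate = 2 × 42 Hz = 84 Hz.

84 Hz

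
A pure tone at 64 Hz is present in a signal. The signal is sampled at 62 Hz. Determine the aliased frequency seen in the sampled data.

64 Hz mod fs = 2 Hz.
2 Hz ≤ fs/2 = 31 Hz, appears at 2 Hz.

2 Hz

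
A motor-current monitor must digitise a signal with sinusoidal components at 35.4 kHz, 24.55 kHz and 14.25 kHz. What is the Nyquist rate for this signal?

70.8 kHz

Highest-frequency component: 35.4 kHz.
Nyquist rate = 2 × 35.4 kHz = 70.8 kHz.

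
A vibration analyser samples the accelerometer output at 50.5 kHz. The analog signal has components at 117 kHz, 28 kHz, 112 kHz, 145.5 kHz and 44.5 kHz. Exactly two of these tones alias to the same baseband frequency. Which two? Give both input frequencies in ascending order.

fs/2 = 25.25 kHz.
117 kHz mod fs = 16 kHz.
16 kHz ≤ fs/2 = 25.25 kHz, appears at 16 kHz.
28 kHz > fs/2 = 25.25 kHz, folds to fs − 28 kHz = 22.5 kHz.
112 kHz mod fs = 11 kHz.
11 kHz ≤ fs/2 = 25.25 kHz, appears at 11 kHz.
145.5 kHz mod fs = 44.5 kHz.
44.5 kHz > fs/2 = 25.25 kHz, folds to fs − 44.5 kHz = 6 kHz.
44.5 kHz > fs/2 = 25.25 kHz, folds to fs − 44.5 kHz = 6 kHz.
44.5 kHz and 145.5 kHz both map to 6 kHz.

44.5 kHz, 145.5 kHz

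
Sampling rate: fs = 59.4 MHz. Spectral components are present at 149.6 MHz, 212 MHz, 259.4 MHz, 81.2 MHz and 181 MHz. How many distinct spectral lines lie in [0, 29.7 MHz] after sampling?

fs/2 = 29.7 MHz.
149.6 MHz mod fs = 30.8 MHz.
30.8 MHz > fs/2 = 29.7 MHz, folds to fs − 30.8 MHz = 28.6 MHz.
212 MHz mod fs = 33.8 MHz.
33.8 MHz > fs/2 = 29.7 MHz, folds to fs − 33.8 MHz = 25.6 MHz.
259.4 MHz mod fs = 21.8 MHz.
21.8 MHz ≤ fs/2 = 29.7 MHz, appears at 21.8 MHz.
81.2 MHz mod fs = 21.8 MHz.
21.8 MHz ≤ fs/2 = 29.7 MHz, appears at 21.8 MHz.
181 MHz mod fs = 2.8 MHz.
2.8 MHz ≤ fs/2 = 29.7 MHz, appears at 2.8 MHz.
Distinct values: {2.8 MHz, 21.8 MHz, 25.6 MHz, 28.6 MHz} → 4.

4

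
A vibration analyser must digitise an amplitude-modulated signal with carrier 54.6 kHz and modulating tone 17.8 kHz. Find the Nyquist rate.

144.8 kHz

AM sidebands sit at fc ± fm = 36.8 kHz and 72.4 kHz.
Highest-frequency component: 72.4 kHz.
Nyquist rate = 2 × 72.4 kHz = 144.8 kHz.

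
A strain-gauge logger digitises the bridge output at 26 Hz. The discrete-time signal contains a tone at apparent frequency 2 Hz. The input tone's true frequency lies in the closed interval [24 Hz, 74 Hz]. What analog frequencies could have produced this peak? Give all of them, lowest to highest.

24 Hz, 28 Hz, 50 Hz, 54 Hz

Frequencies that alias to 2 Hz are k·fs ± 2 Hz for integer k ≥ 0.
k=0: 2 Hz.
k=1: 24 Hz, 28 Hz.
k=2: 50 Hz, 54 Hz.
k=3: 76 Hz, 80 Hz.
Within [24 Hz, 74 Hz]: 24 Hz, 28 Hz, 50 Hz, 54 Hz.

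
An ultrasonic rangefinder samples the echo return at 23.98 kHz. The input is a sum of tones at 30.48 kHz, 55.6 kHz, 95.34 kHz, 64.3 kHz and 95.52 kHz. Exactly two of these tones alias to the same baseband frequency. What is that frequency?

7.64 kHz

fs/2 = 11.99 kHz.
30.48 kHz mod fs = 6.5 kHz.
6.5 kHz ≤ fs/2 = 11.99 kHz, appears at 6.5 kHz.
55.6 kHz mod fs = 7.64 kHz.
7.64 kHz ≤ fs/2 = 11.99 kHz, appears at 7.64 kHz.
95.34 kHz mod fs = 23.4 kHz.
23.4 kHz > fs/2 = 11.99 kHz, folds to fs − 23.4 kHz = 0.58 kHz.
64.3 kHz mod fs = 16.34 kHz.
16.34 kHz > fs/2 = 11.99 kHz, folds to fs − 16.34 kHz = 7.64 kHz.
95.52 kHz mod fs = 23.58 kHz.
23.58 kHz > fs/2 = 11.99 kHz, folds to fs − 23.58 kHz = 0.4 kHz.
55.6 kHz and 64.3 kHz both map to 7.64 kHz.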